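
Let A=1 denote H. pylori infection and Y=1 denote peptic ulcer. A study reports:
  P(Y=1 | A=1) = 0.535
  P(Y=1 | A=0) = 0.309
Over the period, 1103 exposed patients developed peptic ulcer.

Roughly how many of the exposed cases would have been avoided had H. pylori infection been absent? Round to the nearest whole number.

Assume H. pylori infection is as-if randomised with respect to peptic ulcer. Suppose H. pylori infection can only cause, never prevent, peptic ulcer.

about 466 cases

Let p₁ = 0.535, p₀ = 0.309.
PN = (p₁ − p₀)/p₁ = (0.535 − 0.309) / 0.535 ≈ 0.42243.
Attributable cases ≈ PN × (exposed cases) = 0.42243 × 1103 ≈ 465.94.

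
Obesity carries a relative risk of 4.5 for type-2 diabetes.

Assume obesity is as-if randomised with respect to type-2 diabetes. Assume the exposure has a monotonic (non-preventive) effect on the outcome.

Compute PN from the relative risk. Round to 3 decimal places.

Under exogeneity and monotonicity, PN = (RR − 1) / RR = 1 − 1/RR.
PN = (4.5 − 1) / 4.5 = 3.5 / 4.5 ≈ 0.7778

PN ≈ 0.778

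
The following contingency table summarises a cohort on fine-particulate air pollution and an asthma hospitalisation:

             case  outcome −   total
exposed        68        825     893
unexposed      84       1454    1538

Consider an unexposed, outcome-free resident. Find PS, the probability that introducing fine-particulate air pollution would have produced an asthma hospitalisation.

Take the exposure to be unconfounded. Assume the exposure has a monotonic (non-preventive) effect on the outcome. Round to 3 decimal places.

PS ≈ 0.023

p₁ = P(outcome | exposed) = 68/893 = 0.076148
p₀ = P(outcome | unexposed) = 84/1538 = 0.054616
Under exogeneity and monotonicity, PS = (p₁ − p₀) / (1 − p₀).
PS = (0.076148 − 0.054616) / (1 − 0.054616) = 0.021531 / 0.94538 ≈ 0.0228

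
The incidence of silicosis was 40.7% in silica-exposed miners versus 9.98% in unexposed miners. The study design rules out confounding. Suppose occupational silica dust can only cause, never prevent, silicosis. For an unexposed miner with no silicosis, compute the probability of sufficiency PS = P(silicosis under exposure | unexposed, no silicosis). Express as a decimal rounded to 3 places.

p₁ = 0.407, p₀ = 0.0998.
Under exogeneity and monotonicity, PS = (p₁ − p₀) / (1 − p₀).
PS = (0.407 − 0.0998) / (1 − 0.0998) = 0.3072 / 0.9002 ≈ 0.3413

PS ≈ 0.341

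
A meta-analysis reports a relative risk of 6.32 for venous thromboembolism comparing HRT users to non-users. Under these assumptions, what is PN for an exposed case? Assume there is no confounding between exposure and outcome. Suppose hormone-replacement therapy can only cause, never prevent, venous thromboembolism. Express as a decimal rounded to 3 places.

Under exogeneity and monotonicity, PN = (RR − 1) / RR = 1 − 1/RR.
PN = (6.32 − 1) / 6.32 = 5.32 / 6.32 ≈ 0.8418

PN ≈ 0.842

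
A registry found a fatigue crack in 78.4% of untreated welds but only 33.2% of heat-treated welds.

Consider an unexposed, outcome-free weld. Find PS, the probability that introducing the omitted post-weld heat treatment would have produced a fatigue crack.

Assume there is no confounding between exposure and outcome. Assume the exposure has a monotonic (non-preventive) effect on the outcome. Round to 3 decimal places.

PS ≈ 0.677

p₁ = 0.784, p₀ = 0.332.
Under exogeneity and monotonicity, PS = (p₁ − p₀) / (1 − p₀).
PS = (0.784 − 0.332) / (1 − 0.332) = 0.452 / 0.668 ≈ 0.6766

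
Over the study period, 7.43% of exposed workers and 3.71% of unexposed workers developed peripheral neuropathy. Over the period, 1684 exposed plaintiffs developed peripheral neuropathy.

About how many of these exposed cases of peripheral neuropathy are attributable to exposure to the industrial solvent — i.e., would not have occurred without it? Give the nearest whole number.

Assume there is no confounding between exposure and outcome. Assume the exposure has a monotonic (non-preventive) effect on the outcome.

p₁ = 0.0743, p₀ = 0.0371.
PN = (p₁ − p₀)/p₁ = (0.0743 − 0.0371) / 0.0743 ≈ 0.50067.
Attributable cases ≈ PN × (exposed cases) = 0.50067 × 1684 ≈ 843.13.

about 843 cases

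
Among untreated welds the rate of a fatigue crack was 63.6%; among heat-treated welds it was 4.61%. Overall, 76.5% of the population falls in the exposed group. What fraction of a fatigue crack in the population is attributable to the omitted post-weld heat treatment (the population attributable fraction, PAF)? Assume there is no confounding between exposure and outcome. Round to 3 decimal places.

PAF ≈ 0.907

p₁ = 0.636, p₀ = 0.0461.
Overall risk P(Y=1) = π·p₁ + (1−π)·p₀ = 0.765×0.636 + 0.235×0.0461 = 0.49737.
Under exogeneity, PAF = [P(Y=1) − p₀] / P(Y=1).
PAF = (0.49737 − 0.0461) / 0.49737 ≈ 0.9073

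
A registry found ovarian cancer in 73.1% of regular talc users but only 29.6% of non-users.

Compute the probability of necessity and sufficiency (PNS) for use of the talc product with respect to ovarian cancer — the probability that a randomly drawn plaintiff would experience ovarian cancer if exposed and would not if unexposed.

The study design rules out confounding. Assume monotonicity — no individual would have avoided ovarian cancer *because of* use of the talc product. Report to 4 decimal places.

p₁ = 0.731, p₀ = 0.296.
Under exogeneity and monotonicity, PNS = p₁ − p₀.
PNS = 0.731 − 0.296 = 0.435

PNS ≈ 0.4350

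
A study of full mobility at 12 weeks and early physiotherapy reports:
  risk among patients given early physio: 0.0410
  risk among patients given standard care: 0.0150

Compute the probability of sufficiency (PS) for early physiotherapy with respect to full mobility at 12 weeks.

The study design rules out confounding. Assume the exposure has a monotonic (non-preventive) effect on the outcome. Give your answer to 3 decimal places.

Let p₁ = 0.041, p₀ = 0.015.
Under exogeneity and monotonicity, PS = (p₁ − p₀) / (1 − p₀).
PS = (0.041 − 0.015) / (1 − 0.015) = 0.026 / 0.985 ≈ 0.0264

PS ≈ 0.026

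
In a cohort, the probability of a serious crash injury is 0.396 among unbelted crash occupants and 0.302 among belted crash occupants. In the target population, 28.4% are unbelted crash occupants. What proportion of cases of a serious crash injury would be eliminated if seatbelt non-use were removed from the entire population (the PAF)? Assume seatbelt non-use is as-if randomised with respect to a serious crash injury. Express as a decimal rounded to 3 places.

PAF ≈ 0.081

Let p₁ = 0.396, p₀ = 0.302.
Overall risk P(Y=1) = π·p₁ + (1−π)·p₀ = 0.284×0.396 + 0.716×0.302 = 0.3287.
Under exogeneity, PAF = [P(Y=1) − p₀] / P(Y=1).
PAF = (0.3287 − 0.302) / 0.3287 ≈ 0.0812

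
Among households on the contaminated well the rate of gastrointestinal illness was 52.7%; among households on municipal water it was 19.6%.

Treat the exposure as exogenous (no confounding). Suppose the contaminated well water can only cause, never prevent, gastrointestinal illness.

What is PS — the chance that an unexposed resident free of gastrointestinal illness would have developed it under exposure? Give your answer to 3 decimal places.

PS ≈ 0.412

p₁ = 0.527, p₀ = 0.196.
Under exogeneity and monotonicity, PS = (p₁ − p₀) / (1 − p₀).
PS = (0.527 − 0.196) / (1 − 0.196) = 0.331 / 0.804 ≈ 0.4117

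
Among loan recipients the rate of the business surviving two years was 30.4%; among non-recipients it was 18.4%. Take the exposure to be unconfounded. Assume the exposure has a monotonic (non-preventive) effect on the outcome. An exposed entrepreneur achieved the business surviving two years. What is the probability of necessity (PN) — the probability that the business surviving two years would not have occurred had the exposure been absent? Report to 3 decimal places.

PN ≈ 0.395

p₁ = 0.304, p₀ = 0.184.
Under exogeneity and monotonicity, PN = (p₁ − p₀) / p₁.
PN = (0.304 − 0.184) / 0.304 = 0.12 / 0.304 ≈ 0.3947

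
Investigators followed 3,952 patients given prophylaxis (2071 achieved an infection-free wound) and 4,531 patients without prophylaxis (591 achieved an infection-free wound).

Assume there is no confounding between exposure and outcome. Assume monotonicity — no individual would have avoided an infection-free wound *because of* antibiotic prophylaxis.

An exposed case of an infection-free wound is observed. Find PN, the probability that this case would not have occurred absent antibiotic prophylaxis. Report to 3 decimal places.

p₁ = P(outcome | exposed) = 2071/3952 = 0.52404
p₀ = P(outcome | unexposed) = 591/4531 = 0.13043
Under exogeneity and monotonicity, PN = (p₁ − p₀) / p₁.
PN = (0.52404 − 0.13043) / 0.52404 = 0.3936 / 0.52404 ≈ 0.7511

PN ≈ 0.751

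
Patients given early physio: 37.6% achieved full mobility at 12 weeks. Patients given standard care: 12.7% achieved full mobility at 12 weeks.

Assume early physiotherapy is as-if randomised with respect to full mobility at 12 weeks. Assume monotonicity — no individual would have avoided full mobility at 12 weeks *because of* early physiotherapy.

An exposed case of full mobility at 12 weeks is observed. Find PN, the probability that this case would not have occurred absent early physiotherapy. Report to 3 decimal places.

PN ≈ 0.662

p₁ = 0.376, p₀ = 0.127.
Under exogeneity and monotonicity, PN = (p₁ − p₀) / p₁.
PN = (0.376 − 0.127) / 0.376 = 0.249 / 0.376 ≈ 0.6622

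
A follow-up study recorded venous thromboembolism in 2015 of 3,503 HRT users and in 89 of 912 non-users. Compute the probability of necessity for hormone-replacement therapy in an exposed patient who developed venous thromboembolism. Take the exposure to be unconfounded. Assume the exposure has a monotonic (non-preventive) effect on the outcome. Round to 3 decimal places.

p₁ = P(outcome | exposed) = 2015/3503 = 0.57522
p₀ = P(outcome | unexposed) = 89/912 = 0.097588
Under exogeneity and monotonicity, PN = (p₁ − p₀) / p₁.
PN = (0.57522 − 0.097588) / 0.57522 = 0.47763 / 0.57522 ≈ 0.8303

PN ≈ 0.830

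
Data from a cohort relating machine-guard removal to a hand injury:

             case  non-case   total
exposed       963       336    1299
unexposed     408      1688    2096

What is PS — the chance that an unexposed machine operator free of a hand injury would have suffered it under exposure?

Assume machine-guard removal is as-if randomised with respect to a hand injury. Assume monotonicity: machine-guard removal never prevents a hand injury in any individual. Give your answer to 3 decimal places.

p₁ = P(outcome | exposed) = 963/1299 = 0.74134
p₀ = P(outcome | unexposed) = 408/2096 = 0.19466
Under exogeneity and monotonicity, PS = (p₁ − p₀) / (1 − p₀).
PS = (0.74134 − 0.19466) / (1 − 0.19466) = 0.54668 / 0.80534 ≈ 0.6788

PS ≈ 0.679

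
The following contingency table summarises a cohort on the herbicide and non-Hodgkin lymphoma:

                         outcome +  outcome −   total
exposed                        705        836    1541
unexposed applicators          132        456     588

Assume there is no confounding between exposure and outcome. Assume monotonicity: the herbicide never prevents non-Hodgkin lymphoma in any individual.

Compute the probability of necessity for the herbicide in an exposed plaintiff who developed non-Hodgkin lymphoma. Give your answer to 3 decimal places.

PN ≈ 0.509

p₁ = P(outcome | exposed) = 705/1541 = 0.4575
p₀ = P(outcome | unexposed) = 132/588 = 0.22449
Under exogeneity and monotonicity, PN = (p₁ − p₀)/p₁.
PN = (0.4575 − 0.22449) / 0.4575 ≈ 0.5093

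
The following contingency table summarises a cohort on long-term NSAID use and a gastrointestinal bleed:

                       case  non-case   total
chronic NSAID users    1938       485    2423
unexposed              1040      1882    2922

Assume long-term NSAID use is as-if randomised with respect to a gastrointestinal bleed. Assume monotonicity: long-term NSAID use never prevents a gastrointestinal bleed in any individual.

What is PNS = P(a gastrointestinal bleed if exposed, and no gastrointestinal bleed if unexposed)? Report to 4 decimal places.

PNS ≈ 0.4439

p₁ = P(outcome | exposed) = 1938/2423 = 0.79983
p₀ = P(outcome | unexposed) = 1040/2922 = 0.35592
Under exogeneity and monotonicity, PNS = p₁ − p₀.
PNS = 0.79983 − 0.35592 = 0.44391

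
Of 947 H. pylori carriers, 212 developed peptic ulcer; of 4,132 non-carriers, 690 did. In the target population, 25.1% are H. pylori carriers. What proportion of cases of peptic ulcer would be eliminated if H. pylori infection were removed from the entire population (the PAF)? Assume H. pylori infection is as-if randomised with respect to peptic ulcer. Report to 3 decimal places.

p₁ = P(outcome | exposed) = 212/947 = 0.22386
p₀ = P(outcome | unexposed) = 690/4132 = 0.16699
Overall risk P(Y=1) = π·p₁ + (1−π)·p₀ = 0.251×0.22386 + 0.749×0.16699 = 0.18127.
Under exogeneity, PAF = [P(Y=1) − p₀] / P(Y=1).
PAF = (0.18127 − 0.16699) / 0.18127 ≈ 0.0788

PAF ≈ 0.079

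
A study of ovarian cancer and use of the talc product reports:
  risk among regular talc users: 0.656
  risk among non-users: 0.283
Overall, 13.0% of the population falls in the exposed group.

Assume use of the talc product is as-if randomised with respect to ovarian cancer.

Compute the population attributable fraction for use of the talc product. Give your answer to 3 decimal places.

PAF ≈ 0.146

Let p₁ = 0.656, p₀ = 0.283.
Overall risk P(Y=1) = π·p₁ + (1−π)·p₀ = 0.13×0.656 + 0.87×0.283 = 0.33149.
Under exogeneity, PAF = [P(Y=1) − p₀] / P(Y=1).
PAF = (0.33149 − 0.283) / 0.33149 ≈ 0.1463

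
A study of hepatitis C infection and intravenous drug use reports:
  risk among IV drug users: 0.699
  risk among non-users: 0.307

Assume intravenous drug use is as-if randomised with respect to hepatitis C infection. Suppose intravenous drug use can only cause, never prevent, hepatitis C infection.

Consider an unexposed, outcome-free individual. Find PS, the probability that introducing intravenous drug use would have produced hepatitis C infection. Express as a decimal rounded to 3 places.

Let p₁ = 0.699, p₀ = 0.307.
Under exogeneity and monotonicity, PS = (p₁ − p₀) / (1 − p₀).
PS = (0.699 − 0.307) / (1 − 0.307) = 0.392 / 0.693 ≈ 0.5657

PS ≈ 0.566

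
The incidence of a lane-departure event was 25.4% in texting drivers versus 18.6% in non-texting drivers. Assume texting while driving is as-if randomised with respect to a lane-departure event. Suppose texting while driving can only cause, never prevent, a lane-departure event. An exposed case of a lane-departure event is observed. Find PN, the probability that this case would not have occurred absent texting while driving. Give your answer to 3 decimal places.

p₁ = 0.254, p₀ = 0.186.
Under exogeneity and monotonicity, PN = (p₁ − p₀) / p₁.
PN = (0.254 − 0.186) / 0.254 = 0.068 / 0.254 ≈ 0.2677

PN ≈ 0.268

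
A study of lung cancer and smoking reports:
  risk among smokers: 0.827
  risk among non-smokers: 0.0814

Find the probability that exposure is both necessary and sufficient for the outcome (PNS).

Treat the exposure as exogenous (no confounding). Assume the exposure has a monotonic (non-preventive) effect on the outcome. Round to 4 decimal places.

Let p₁ = 0.827, p₀ = 0.0814.
Under exogeneity and monotonicity, PNS = p₁ − p₀.
PNS = 0.827 − 0.0814 = 0.7456

PNS ≈ 0.7456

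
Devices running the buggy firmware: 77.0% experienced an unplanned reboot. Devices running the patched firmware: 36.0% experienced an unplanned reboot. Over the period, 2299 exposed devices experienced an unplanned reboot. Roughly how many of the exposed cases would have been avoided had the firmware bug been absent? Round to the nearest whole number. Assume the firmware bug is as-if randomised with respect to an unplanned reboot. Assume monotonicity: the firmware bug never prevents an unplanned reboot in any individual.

p₁ = 0.77, p₀ = 0.36.
PN = (p₁ − p₀)/p₁ = (0.77 − 0.36) / 0.77 ≈ 0.53247.
Attributable cases ≈ PN × (exposed cases) = 0.53247 × 2299 ≈ 1224.14.

about 1224 cases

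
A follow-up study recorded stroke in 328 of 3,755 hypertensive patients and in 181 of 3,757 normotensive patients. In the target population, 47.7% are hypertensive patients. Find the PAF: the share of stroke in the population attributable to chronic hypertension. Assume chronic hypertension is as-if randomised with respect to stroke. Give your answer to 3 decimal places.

PAF ≈ 0.279

p₁ = P(outcome | exposed) = 328/3755 = 0.08735
p₀ = P(outcome | unexposed) = 181/3757 = 0.048177
Overall risk P(Y=1) = π·p₁ + (1−π)·p₀ = 0.477×0.08735 + 0.523×0.048177 = 0.066862.
Under exogeneity, PAF = [P(Y=1) − p₀] / P(Y=1).
PAF = (0.066862 − 0.048177) / 0.066862 ≈ 0.2795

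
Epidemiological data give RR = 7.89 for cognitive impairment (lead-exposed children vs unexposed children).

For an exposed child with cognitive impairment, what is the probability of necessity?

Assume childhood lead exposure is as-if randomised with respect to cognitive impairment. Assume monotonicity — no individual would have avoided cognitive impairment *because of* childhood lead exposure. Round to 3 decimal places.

Under exogeneity and monotonicity, PN = (RR − 1) / RR = 1 − 1/RR.
PN = (7.89 − 1) / 7.89 = 6.89 / 7.89 ≈ 0.8733

PN ≈ 0.873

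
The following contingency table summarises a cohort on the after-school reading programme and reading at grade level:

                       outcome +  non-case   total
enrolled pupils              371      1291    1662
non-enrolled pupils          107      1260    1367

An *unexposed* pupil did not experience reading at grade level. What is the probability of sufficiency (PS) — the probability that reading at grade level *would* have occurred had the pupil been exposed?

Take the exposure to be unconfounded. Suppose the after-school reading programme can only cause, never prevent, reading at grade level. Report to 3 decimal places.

PS ≈ 0.157

p₁ = P(outcome | exposed) = 371/1662 = 0.22323
p₀ = P(outcome | unexposed) = 107/1367 = 0.078274
Under exogeneity and monotonicity, PS = (p₁ − p₀) / (1 − p₀).
PS = (0.22323 − 0.078274) / (1 − 0.078274) = 0.14495 / 0.92173 ≈ 0.1573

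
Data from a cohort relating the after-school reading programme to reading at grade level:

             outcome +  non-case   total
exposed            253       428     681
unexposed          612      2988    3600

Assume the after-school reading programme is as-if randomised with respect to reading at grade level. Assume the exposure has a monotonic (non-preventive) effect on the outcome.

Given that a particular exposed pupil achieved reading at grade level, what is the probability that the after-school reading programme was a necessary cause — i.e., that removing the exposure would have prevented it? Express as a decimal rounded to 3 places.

PN ≈ 0.542

p₁ = P(outcome | exposed) = 253/681 = 0.37151
p₀ = P(outcome | unexposed) = 612/3600 = 0.17
Under exogeneity and monotonicity, PN = (p₁ − p₀)/p₁.
PN = (0.37151 − 0.17) / 0.37151 ≈ 0.5424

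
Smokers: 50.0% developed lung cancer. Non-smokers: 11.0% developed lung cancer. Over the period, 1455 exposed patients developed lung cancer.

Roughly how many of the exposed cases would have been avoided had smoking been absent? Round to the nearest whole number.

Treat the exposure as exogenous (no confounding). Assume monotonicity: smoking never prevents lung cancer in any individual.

p₁ = 0.5, p₀ = 0.11.
PN = (p₁ − p₀)/p₁ = (0.5 − 0.11) / 0.5 ≈ 0.78000.
Attributable cases ≈ PN × (exposed cases) = 0.78000 × 1455 ≈ 1134.90.

about 1135 cases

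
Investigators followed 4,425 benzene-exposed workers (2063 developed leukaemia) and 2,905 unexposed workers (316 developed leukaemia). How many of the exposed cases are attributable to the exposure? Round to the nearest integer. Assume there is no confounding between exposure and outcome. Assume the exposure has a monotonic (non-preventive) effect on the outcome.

about 1582 cases

p₁ = P(outcome | exposed) = 2063/4425 = 0.46621
p₀ = P(outcome | unexposed) = 316/2905 = 0.10878
PN = (p₁ − p₀)/p₁ = (0.46621 − 0.10878) / 0.46621 ≈ 0.76668.
Attributable cases ≈ PN × (exposed cases) = 0.76668 × 2063 ≈ 1581.66.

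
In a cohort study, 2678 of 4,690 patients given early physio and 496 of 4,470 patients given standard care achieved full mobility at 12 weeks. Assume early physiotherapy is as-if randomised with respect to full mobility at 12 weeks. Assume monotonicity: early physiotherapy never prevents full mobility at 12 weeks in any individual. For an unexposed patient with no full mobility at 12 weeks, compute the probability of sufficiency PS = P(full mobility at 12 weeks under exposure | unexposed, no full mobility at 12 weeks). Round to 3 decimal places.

p₁ = P(outcome | exposed) = 2678/4690 = 0.571
p₀ = P(outcome | unexposed) = 496/4470 = 0.11096
Under exogeneity and monotonicity, PS = (p₁ − p₀) / (1 − p₀).
PS = (0.571 − 0.11096) / (1 − 0.11096) = 0.46004 / 0.88904 ≈ 0.5175

PS ≈ 0.517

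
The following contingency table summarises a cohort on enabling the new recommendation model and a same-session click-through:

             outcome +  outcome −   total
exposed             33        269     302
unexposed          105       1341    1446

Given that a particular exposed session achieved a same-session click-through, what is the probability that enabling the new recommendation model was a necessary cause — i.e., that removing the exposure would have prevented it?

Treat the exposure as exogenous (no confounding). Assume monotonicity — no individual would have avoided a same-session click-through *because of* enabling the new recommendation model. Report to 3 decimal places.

PN ≈ 0.335

p₁ = P(outcome | exposed) = 33/302 = 0.10927
p₀ = P(outcome | unexposed) = 105/1446 = 0.072614
Under exogeneity and monotonicity, PN = (p₁ − p₀)/p₁.
PN = (0.10927 − 0.072614) / 0.10927 ≈ 0.3355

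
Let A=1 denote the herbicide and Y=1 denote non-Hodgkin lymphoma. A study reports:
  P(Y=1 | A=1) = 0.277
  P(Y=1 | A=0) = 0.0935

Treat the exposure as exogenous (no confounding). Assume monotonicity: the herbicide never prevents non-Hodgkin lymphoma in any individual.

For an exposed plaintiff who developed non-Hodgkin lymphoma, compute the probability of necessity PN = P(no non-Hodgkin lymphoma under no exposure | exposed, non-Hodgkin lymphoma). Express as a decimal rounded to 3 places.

Let p₁ = 0.277, p₀ = 0.0935.
Under exogeneity and monotonicity, PN = (p₁ − p₀) / p₁.
PN = (0.277 − 0.0935) / 0.277 = 0.1835 / 0.277 ≈ 0.6625

PN ≈ 0.662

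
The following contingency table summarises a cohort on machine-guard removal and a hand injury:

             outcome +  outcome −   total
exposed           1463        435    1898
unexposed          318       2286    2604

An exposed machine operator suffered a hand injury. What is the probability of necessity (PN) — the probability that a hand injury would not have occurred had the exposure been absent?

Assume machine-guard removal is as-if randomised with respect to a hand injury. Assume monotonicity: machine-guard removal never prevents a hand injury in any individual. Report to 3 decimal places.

PN ≈ 0.842

p₁ = P(outcome | exposed) = 1463/1898 = 0.77081
p₀ = P(outcome | unexposed) = 318/2604 = 0.12212
Under exogeneity and monotonicity, PN = (p₁ − p₀) / p₁.
PN = (0.77081 − 0.12212) / 0.77081 = 0.64869 / 0.77081 ≈ 0.8416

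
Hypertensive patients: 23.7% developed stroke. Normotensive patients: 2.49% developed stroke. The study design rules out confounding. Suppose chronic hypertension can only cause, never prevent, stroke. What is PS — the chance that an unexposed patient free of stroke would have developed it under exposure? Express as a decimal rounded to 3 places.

p₁ = 0.237, p₀ = 0.0249.
Under exogeneity and monotonicity, PS = (p₁ − p₀) / (1 − p₀).
PS = (0.237 − 0.0249) / (1 − 0.0249) = 0.2121 / 0.9751 ≈ 0.2175

PS ≈ 0.218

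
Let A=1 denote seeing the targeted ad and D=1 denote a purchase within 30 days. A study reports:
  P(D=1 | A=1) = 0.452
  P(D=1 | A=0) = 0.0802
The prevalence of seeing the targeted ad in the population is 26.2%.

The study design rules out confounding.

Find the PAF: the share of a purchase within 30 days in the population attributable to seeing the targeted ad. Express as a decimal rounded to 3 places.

Let p₁ = 0.452, p₀ = 0.0802.
Overall risk P(Y=1) = π·p₁ + (1−π)·p₀ = 0.262×0.452 + 0.738×0.0802 = 0.17761.
Under exogeneity, PAF = [P(Y=1) − p₀] / P(Y=1).
PAF = (0.17761 − 0.0802) / 0.17761 ≈ 0.5485

PAF ≈ 0.548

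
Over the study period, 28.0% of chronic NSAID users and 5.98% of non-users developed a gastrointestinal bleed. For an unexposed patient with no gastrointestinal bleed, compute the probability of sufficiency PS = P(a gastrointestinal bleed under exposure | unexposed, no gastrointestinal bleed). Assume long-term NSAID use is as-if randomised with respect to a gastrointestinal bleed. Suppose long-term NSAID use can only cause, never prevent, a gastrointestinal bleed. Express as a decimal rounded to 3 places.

PS ≈ 0.234

p₁ = 0.28, p₀ = 0.0598.
Under exogeneity and monotonicity, PS = (p₁ − p₀) / (1 − p₀).
PS = (0.28 − 0.0598) / (1 − 0.0598) = 0.2202 / 0.9402 ≈ 0.2342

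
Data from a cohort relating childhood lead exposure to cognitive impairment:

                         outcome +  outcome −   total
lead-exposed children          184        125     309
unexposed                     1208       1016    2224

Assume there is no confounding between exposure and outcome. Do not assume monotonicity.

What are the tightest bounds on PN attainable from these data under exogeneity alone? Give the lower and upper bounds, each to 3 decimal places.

p₁ = P(outcome | exposed) = 184/309 = 0.59547
p₀ = P(outcome | unexposed) = 1208/2224 = 0.54317
Under exogeneity alone the bounds on PN are max{0,(p₁−p₀)/p₁} ≤ PN ≤ min{1,(1−p₀)/p₁}.
  lower = (p₁ − p₀)/p₁ = 0.052304 / 0.59547 ≈ 0.0878
  upper = min{1, (1 − p₀)/p₁} = 0.45683 / 0.59547 ≈ 0.7672

0.088 ≤ PN ≤ 0.767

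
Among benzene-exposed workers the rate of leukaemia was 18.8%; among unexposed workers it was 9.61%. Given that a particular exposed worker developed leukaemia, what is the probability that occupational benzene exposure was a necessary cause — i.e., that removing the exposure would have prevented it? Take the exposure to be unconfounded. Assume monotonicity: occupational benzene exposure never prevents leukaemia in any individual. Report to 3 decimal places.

PN ≈ 0.489

p₁ = 0.188, p₀ = 0.0961.
Under exogeneity and monotonicity, PN = (p₁ − p₀) / p₁.
PN = (0.188 − 0.0961) / 0.188 = 0.0919 / 0.188 ≈ 0.4888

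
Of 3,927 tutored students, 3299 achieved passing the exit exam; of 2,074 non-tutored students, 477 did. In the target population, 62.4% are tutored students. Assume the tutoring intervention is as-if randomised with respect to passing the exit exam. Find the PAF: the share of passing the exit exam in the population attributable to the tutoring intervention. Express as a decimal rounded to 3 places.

p₁ = P(outcome | exposed) = 3299/3927 = 0.84008
p₀ = P(outcome | unexposed) = 477/2074 = 0.22999
Overall risk P(Y=1) = π·p₁ + (1−π)·p₀ = 0.624×0.84008 + 0.376×0.22999 = 0.61069.
Under exogeneity, PAF = [P(Y=1) − p₀] / P(Y=1).
PAF = (0.61069 − 0.22999) / 0.61069 ≈ 0.6234

PAF ≈ 0.623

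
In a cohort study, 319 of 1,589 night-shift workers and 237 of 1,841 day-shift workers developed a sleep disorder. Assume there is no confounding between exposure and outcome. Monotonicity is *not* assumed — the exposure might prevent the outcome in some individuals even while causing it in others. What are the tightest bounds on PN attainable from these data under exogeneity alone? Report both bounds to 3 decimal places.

0.359 ≤ PN ≤ 1.000

p₁ = P(outcome | exposed) = 319/1589 = 0.20076
p₀ = P(outcome | unexposed) = 237/1841 = 0.12873
Under exogeneity alone the bounds on PN are max{0,(p₁−p₀)/p₁} ≤ PN ≤ min{1,(1−p₀)/p₁}.
  lower = (p₁ − p₀)/p₁ = 0.072021 / 0.20076 ≈ 0.3587
  upper = min{1, (1 − p₀)/p₁} = 0.87127 / 0.20076 ≈ 4.3399 → capped at 1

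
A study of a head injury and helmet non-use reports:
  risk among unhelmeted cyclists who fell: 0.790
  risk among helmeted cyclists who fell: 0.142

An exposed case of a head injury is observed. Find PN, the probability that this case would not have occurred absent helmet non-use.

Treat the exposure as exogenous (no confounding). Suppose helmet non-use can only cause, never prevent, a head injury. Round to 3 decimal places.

PN ≈ 0.820

Let p₁ = 0.79, p₀ = 0.142.
Under exogeneity and monotonicity, PN = (p₁ − p₀) / p₁.
PN = (0.79 − 0.142) / 0.79 = 0.648 / 0.79 ≈ 0.8203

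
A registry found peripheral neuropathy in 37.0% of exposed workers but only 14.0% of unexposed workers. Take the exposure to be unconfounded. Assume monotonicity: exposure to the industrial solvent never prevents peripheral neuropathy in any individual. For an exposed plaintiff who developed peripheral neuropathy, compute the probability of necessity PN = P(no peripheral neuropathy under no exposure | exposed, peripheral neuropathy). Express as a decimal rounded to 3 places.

PN ≈ 0.622

p₁ = 0.37, p₀ = 0.14.
Under exogeneity and monotonicity, PN = (p₁ − p₀) / p₁.
PN = (0.37 − 0.14) / 0.37 = 0.23 / 0.37 ≈ 0.6216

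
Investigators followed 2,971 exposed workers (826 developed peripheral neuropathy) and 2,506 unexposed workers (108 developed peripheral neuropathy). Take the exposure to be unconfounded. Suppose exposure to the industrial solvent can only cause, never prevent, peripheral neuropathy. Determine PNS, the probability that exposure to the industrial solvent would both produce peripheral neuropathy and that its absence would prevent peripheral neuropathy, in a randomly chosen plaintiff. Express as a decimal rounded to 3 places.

p₁ = P(outcome | exposed) = 826/2971 = 0.27802
p₀ = P(outcome | unexposed) = 108/2506 = 0.043097
Under exogeneity and monotonicity, PNS = p₁ − p₀.
PNS = 0.27802 − 0.043097 = 0.23492

PNS ≈ 0.235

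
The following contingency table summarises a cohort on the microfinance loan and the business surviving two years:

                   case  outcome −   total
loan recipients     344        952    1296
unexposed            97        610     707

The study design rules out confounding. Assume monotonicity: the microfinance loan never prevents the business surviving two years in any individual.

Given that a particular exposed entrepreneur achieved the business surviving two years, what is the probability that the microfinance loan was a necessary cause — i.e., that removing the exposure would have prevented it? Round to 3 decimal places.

PN ≈ 0.483

p₁ = P(outcome | exposed) = 344/1296 = 0.26543
p₀ = P(outcome | unexposed) = 97/707 = 0.1372
Under exogeneity and monotonicity, PN = (p₁ − p₀)/p₁.
PN = (0.26543 − 0.1372) / 0.26543 ≈ 0.4831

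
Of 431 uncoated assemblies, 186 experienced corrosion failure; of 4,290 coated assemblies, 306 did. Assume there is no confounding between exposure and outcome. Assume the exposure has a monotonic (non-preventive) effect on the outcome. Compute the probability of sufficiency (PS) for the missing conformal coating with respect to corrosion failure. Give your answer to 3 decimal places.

PS ≈ 0.388

p₁ = P(outcome | exposed) = 186/431 = 0.43155
p₀ = P(outcome | unexposed) = 306/4290 = 0.071329
Under exogeneity and monotonicity, PS = (p₁ − p₀) / (1 − p₀).
PS = (0.43155 − 0.071329) / (1 − 0.071329) = 0.36023 / 0.92867 ≈ 0.3879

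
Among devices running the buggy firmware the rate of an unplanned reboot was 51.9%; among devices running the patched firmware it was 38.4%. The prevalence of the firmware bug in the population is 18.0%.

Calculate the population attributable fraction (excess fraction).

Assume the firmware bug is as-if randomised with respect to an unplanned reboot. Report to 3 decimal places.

PAF ≈ 0.060

p₁ = 0.519, p₀ = 0.384.
Overall risk P(Y=1) = π·p₁ + (1−π)·p₀ = 0.18×0.519 + 0.82×0.384 = 0.4083.
Under exogeneity, PAF = [P(Y=1) − p₀] / P(Y=1).
PAF = (0.4083 − 0.384) / 0.4083 ≈ 0.0595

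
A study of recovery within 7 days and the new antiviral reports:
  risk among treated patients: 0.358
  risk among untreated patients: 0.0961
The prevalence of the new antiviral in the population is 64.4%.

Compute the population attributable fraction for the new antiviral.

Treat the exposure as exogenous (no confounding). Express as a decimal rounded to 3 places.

Let p₁ = 0.358, p₀ = 0.0961.
Overall risk P(Y=1) = π·p₁ + (1−π)·p₀ = 0.644×0.358 + 0.356×0.0961 = 0.26476.
Under exogeneity, PAF = [P(Y=1) − p₀] / P(Y=1).
PAF = (0.26476 − 0.0961) / 0.26476 ≈ 0.6370

PAF ≈ 0.637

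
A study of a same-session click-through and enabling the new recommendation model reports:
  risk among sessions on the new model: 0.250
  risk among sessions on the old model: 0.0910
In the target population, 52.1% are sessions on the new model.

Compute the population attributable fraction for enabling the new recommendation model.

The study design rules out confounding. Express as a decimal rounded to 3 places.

PAF ≈ 0.477

Let p₁ = 0.25, p₀ = 0.091.
Overall risk P(Y=1) = π·p₁ + (1−π)·p₀ = 0.521×0.25 + 0.479×0.091 = 0.17384.
Under exogeneity, PAF = [P(Y=1) − p₀] / P(Y=1).
PAF = (0.17384 − 0.091) / 0.17384 ≈ 0.4765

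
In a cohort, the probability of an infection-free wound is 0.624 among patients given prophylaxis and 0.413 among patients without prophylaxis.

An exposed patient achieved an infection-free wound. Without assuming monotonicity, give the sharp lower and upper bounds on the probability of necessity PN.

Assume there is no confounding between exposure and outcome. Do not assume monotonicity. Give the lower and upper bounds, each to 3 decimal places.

0.338 ≤ PN ≤ 0.941

Let p₁ = 0.624, p₀ = 0.413.
Under exogeneity alone the bounds on PN are max{0,(p₁−p₀)/p₁} ≤ PN ≤ min{1,(1−p₀)/p₁}.
  lower = (p₁ − p₀)/p₁ = 0.211 / 0.624 ≈ 0.3381
  upper = min{1, (1 − p₀)/p₁} = 0.587 / 0.624 ≈ 0.9407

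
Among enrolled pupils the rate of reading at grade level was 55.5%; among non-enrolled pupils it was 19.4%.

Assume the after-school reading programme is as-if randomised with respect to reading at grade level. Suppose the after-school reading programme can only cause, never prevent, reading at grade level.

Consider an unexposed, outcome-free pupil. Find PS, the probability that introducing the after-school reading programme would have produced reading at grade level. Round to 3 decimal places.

PS ≈ 0.448

p₁ = 0.555, p₀ = 0.194.
Under exogeneity and monotonicity, PS = (p₁ − p₀) / (1 − p₀).
PS = (0.555 − 0.194) / (1 − 0.194) = 0.361 / 0.806 ≈ 0.4479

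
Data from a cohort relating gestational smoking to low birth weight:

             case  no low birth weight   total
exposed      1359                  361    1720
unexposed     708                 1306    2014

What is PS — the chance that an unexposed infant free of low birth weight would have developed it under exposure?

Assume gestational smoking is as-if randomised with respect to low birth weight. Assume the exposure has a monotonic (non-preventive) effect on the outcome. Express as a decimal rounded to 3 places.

PS ≈ 0.676

p₁ = P(outcome | exposed) = 1359/1720 = 0.79012
p₀ = P(outcome | unexposed) = 708/2014 = 0.35154
Under exogeneity and monotonicity, PS = (p₁ − p₀) / (1 − p₀).
PS = (0.79012 − 0.35154) / (1 − 0.35154) = 0.43858 / 0.64846 ≈ 0.6763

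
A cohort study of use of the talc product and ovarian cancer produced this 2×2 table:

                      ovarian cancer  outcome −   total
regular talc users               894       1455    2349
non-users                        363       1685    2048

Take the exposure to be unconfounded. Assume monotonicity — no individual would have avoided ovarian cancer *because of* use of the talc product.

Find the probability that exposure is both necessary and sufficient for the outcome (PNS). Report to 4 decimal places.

p₁ = P(outcome | exposed) = 894/2349 = 0.38059
p₀ = P(outcome | unexposed) = 363/2048 = 0.17725
Under exogeneity and monotonicity, PNS = p₁ − p₀.
PNS = 0.38059 − 0.17725 = 0.20334

PNS ≈ 0.2033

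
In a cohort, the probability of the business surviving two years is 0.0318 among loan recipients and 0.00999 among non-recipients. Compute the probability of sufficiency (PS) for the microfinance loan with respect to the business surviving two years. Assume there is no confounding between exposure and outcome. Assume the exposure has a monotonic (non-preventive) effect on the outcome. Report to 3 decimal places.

Let p₁ = 0.0318, p₀ = 0.00999.
Under exogeneity and monotonicity, PS = (p₁ − p₀) / (1 − p₀).
PS = (0.0318 − 0.00999) / (1 − 0.00999) = 0.02181 / 0.99001 ≈ 0.0220

PS ≈ 0.022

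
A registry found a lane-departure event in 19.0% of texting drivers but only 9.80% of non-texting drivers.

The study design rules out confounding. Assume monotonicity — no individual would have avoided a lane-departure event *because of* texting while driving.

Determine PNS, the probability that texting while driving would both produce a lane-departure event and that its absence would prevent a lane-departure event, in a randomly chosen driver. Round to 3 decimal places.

PNS ≈ 0.092

p₁ = 0.19, p₀ = 0.098.
Under exogeneity and monotonicity, PNS = p₁ − p₀.
PNS = 0.19 − 0.098 = 0.092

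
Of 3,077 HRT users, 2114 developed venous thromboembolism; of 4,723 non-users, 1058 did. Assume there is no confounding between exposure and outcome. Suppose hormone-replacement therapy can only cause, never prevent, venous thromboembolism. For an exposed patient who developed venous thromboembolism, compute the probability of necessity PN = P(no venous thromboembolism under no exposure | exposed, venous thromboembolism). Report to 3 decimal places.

PN ≈ 0.674

p₁ = P(outcome | exposed) = 2114/3077 = 0.68703
p₀ = P(outcome | unexposed) = 1058/4723 = 0.22401
Under exogeneity and monotonicity, PN = (p₁ − p₀) / p₁.
PN = (0.68703 − 0.22401) / 0.68703 = 0.46302 / 0.68703 ≈ 0.6739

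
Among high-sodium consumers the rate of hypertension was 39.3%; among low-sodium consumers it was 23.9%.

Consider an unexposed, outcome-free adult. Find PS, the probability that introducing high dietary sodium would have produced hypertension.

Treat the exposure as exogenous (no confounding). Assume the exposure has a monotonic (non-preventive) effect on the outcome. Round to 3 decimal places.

p₁ = 0.393, p₀ = 0.239.
Under exogeneity and monotonicity, PS = (p₁ − p₀) / (1 − p₀).
PS = (0.393 − 0.239) / (1 − 0.239) = 0.154 / 0.761 ≈ 0.2024

PS ≈ 0.202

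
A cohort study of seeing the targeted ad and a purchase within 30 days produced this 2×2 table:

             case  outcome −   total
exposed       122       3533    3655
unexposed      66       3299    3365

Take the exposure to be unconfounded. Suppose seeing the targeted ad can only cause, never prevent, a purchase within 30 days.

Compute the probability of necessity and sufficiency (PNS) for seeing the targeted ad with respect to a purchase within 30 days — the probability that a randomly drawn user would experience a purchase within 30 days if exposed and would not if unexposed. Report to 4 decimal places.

p₁ = P(outcome | exposed) = 122/3655 = 0.033379
p₀ = P(outcome | unexposed) = 66/3365 = 0.019614
Under exogeneity and monotonicity, PNS = p₁ − p₀.
PNS = 0.033379 − 0.019614 = 0.013765

PNS ≈ 0.0138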